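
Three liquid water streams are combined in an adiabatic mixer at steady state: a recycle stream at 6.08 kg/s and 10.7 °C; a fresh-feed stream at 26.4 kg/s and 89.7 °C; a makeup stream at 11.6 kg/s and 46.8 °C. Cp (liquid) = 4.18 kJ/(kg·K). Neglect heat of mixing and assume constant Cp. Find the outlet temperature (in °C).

Adiabatic, steady state ⇒ Σ ṁᵢCp,ᵢ(T_out − Tᵢ) = 0
Σ ṁᵢCp,ᵢTᵢ = 6.08×4.18×10.7 + 26.4×4.18×89.7 + 11.6×4.18×46.8 = 12440
Σ ṁᵢCp,ᵢ = 6.08×4.18 + 26.4×4.18 + 11.6×4.18 = 184.25
T_out = 12440 / 184.25 = 67.514 °C

T_out = 67.5 °C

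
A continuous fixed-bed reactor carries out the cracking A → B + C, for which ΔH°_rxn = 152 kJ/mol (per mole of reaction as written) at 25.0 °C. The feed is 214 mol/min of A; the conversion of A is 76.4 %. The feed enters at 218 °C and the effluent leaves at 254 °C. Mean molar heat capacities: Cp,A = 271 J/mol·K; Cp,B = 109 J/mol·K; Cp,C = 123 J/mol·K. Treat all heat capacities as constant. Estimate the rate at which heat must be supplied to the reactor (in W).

Q_in = 425000 W

Extent of reaction ξ = 0.764 × 214 = 163.5 mol/min
Reaction term: ξ·ΔH°_rxn = 163.5 × 152 = 24851 kJ/min
Sensible, feed 218→25 °C: -11193 kJ/min
Outlet flows (mol/min): A 50.504, B 163.5, C 163.5
Sensible, products 25→254 °C: 11820 kJ/min
Q = ΔH = 25479 kJ/min = 424.65 kW
Heat supplied = 424650 W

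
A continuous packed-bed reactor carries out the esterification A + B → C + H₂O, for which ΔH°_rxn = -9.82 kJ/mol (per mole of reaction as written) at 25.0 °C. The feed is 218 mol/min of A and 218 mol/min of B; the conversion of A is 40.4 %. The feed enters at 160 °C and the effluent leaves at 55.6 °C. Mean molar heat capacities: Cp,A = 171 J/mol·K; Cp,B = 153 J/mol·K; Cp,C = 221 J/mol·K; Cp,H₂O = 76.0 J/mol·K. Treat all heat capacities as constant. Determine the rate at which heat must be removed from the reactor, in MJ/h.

Q_out = 499 MJ/h

Extent of reaction ξ = 0.404 × 218 = 88.072 mol/min
Reaction term: ξ·ΔH°_rxn = 88.072 × -9.82 = -864.87 kJ/min
Sensible, feed 160→25 °C: -9535.3 kJ/min
Outlet flows (mol/min): A 129.93, B 129.93, C 88.072, H₂O 88.072
Sensible, products 25→55.6 °C: 2088.6 kJ/min
Q = ΔH = -8311.6 kJ/min = -138.53 kW
Heat removed = 498.7 MJ/h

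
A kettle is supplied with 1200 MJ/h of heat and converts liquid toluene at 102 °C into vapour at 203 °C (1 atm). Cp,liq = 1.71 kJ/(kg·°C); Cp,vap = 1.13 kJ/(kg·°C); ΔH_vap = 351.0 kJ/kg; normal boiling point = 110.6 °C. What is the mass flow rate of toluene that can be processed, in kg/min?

ṁ = 42.5 kg/min

Δh = 1.71×(110.6−102) + 351.0 + 1.13×(203−110.6) = 470.12 kJ/kg
Q = 1200 MJ/h = 333.33 kJ/s = 20000 kJ/min
ṁ = Q/Δh = 20000 / 470.12 = 42.543 kg/min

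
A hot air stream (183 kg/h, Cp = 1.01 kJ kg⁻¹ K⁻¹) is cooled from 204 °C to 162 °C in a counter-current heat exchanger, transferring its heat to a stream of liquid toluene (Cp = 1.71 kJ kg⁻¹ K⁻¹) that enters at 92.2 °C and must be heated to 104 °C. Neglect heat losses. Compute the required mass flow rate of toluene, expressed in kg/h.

ṁ_c = 385 kg/h

Heat released by hot stream: Q = 183 × 1.01 × (204 − 162) = 7762.9 kJ/h
Energy balance on cold side (adiabatic exchanger): Q = ṁ_c·Cp_c·(T_c,out − T_c,in)
ṁ_c = 7762.9 / [1.71 × (104 − 92.2)] = 384.72 kg/h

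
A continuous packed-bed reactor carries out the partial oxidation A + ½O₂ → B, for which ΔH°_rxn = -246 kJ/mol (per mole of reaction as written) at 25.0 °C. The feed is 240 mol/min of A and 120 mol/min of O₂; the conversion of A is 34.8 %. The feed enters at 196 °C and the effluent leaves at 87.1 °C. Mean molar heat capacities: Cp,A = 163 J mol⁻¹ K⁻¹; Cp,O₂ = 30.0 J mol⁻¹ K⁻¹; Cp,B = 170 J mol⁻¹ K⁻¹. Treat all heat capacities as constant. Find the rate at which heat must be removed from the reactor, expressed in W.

Extent of reaction ξ = 0.348 × 240 = 83.52 mol/min
Reaction term: ξ·ΔH°_rxn = 83.52 × -246 = -20546 kJ/min
Sensible, feed 196→25 °C: -7305.1 kJ/min
Outlet flows (mol/min): A 156.48, O₂ 78.24, B 83.52
Sensible, products 25→87.1 °C: 2611.4 kJ/min
Q = ΔH = -25240 kJ/min = -420.66 kW
Heat removed = 420660 W

Q_out = 421000 W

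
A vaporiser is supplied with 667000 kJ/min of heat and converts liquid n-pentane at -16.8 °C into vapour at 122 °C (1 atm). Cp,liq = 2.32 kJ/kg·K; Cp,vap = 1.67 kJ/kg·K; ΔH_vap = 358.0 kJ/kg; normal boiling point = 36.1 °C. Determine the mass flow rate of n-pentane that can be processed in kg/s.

ṁ = 17.8 kg/s

Δh = 2.32×(36.1−-16.8) + 358.0 + 1.67×(122−36.1) = 624.18 kJ/kg
Q = 667000 kJ/min = 11117 kJ/s = 11117 kJ/s
ṁ = Q/Δh = 11117 / 624.18 = 17.81 kg/s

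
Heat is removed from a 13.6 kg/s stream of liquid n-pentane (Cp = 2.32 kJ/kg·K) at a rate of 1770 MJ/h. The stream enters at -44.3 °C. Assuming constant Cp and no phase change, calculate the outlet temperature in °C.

Q = 1770 MJ/h = 491.67 kJ/s
ΔT = Q/(ṁ·Cp) = 491.67/(13.6×2.32) = 15.583 K
T_out = -44.3 − 15.583 = -59.883 °C

T_out = -59.9 °C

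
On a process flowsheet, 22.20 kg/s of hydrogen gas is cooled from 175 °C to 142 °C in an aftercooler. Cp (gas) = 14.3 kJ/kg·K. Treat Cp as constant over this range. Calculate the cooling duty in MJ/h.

Q = ṁ·Cp·ΔT = 22.20 × 14.3 × (142 − 175) = -10476 kJ/s
Cooling duty = 37714 MJ/h

Q_c = 37700 MJ/h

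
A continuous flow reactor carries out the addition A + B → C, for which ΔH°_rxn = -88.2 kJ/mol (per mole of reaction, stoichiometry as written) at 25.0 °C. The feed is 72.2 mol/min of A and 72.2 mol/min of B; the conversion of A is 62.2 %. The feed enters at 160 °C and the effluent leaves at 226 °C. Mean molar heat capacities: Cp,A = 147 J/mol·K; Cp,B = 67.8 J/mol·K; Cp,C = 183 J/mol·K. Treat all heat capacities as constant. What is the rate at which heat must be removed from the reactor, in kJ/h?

Q_out = 193000 kJ/h

Extent of reaction ξ = 0.622 × 72.2 = 44.908 mol/min
Reaction term: ξ·ΔH°_rxn = 44.908 × -88.2 = -3960.9 kJ/min
Sensible, feed 160→25 °C: -2093.7 kJ/min
Outlet flows (mol/min): A 27.292, B 27.292, C 44.908
Sensible, products 25→226 °C: 2830.2 kJ/min
Q = ΔH = -3224.4 kJ/min = -53.74 kW
Heat removed = 193460 kJ/h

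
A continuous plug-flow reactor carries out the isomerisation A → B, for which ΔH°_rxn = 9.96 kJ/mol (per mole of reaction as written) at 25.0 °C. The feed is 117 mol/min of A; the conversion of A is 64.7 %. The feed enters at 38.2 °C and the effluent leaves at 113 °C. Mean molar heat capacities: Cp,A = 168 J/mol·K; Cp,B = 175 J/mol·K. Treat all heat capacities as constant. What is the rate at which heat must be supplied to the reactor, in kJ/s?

Q_in = 37.8 kJ/s

Extent of reaction ξ = 0.647 × 117 = 75.699 mol/min
Reaction term: ξ·ΔH°_rxn = 75.699 × 9.96 = 753.96 kJ/min
Sensible, feed 38.2→25 °C: -259.46 kJ/min
Outlet flows (mol/min): A 41.301, B 75.699
Sensible, products 25→113 °C: 1776.4 kJ/min
Q = ΔH = 2270.9 kJ/min = 37.848 kW
Heat supplied = 37.848 kJ/s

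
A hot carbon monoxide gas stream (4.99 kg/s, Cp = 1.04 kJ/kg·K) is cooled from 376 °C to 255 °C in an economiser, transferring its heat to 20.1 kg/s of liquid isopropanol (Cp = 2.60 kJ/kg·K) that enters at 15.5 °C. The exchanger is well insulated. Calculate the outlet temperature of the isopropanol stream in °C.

T_c,out = 27.5 °C

Heat released by hot stream: Q = 4.99 × 1.04 × (376 − 255) = 627.94 kJ/s
Energy balance on cold side (adiabatic exchanger): Q = ṁ_c·Cp_c·(T_c,out − T_c,in)
T_c,out = 15.5 + 627.94/(20.1 × 2.60) = 27.516 °C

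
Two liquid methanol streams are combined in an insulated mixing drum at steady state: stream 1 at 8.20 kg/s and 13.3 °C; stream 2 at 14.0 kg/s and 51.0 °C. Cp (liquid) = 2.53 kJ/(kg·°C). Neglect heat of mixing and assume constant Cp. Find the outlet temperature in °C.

Adiabatic, steady state ⇒ Σ ṁᵢCp,ᵢ(T_out − Tᵢ) = 0
Σ ṁᵢCp,ᵢTᵢ = 8.20×2.53×13.3 + 14.0×2.53×51.0 = 2082.3
Σ ṁᵢCp,ᵢ = 8.20×2.53 + 14.0×2.53 = 56.166
T_out = 2082.3 / 56.166 = 37.075 °C

T_out = 37.1 °C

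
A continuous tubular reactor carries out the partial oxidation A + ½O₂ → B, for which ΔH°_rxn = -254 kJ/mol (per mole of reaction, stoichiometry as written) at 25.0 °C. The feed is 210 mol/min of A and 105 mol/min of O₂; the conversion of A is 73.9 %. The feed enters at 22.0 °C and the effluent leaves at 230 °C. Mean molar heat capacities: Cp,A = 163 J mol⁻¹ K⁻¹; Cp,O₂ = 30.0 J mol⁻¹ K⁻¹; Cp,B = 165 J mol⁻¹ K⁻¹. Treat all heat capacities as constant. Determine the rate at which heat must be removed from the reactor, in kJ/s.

Q_out = 534 kJ/s

Extent of reaction ξ = 0.739 × 210 = 155.19 mol/min
Reaction term: ξ·ΔH°_rxn = 155.19 × -254 = -39418 kJ/min
Sensible, feed 22.0→25 °C: 112.14 kJ/min
Outlet flows (mol/min): A 54.81, O₂ 27.405, B 155.19
Sensible, products 25→230 °C: 7249.3 kJ/min
Q = ΔH = -32057 kJ/min = -534.28 kW
Heat removed = 534.28 kJ/s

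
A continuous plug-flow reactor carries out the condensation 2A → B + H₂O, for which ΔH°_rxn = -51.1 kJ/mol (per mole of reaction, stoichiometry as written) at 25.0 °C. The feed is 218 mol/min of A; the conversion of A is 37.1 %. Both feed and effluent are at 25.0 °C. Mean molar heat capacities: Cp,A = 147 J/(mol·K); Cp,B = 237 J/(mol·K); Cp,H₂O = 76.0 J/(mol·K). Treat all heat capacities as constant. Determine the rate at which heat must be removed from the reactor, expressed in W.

Extent of reaction ξ = 0.371 × 218 / 2 = 40.439 mol/min
Reaction term: ξ·ΔH°_rxn = 40.439 × -51.1 = -2066.4 kJ/min
Q = ΔH = -2066.4 kJ/min = -34.441 kW
Heat removed = 34441 W

Q_out = 34400 W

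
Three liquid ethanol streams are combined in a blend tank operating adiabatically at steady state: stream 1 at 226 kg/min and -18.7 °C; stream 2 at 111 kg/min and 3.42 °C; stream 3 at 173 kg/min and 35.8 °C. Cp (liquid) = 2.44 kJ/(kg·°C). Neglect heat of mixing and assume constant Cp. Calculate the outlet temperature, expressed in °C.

T_out = 4.60 °C

Adiabatic, steady state ⇒ Σ ṁᵢCp,ᵢ(T_out − Tᵢ) = 0
T_out = Σ ṁᵢCp,ᵢTᵢ / Σ ṁᵢCp,ᵢ
      = 5726.2 / 1244.4 = 4.6016 °C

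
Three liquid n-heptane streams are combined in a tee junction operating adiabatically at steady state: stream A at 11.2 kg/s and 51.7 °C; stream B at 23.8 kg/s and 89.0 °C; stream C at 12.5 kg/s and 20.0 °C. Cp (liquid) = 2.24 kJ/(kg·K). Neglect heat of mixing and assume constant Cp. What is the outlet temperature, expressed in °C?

T_out = 62.0 °C

Adiabatic, steady state ⇒ Σ ṁᵢCp,ᵢ(T_out − Tᵢ) = 0
Σ ṁᵢCp,ᵢTᵢ = 11.2×2.24×51.7 + 23.8×2.24×89.0 + 12.5×2.24×20.0 = 6601.8
Σ ṁᵢCp,ᵢ = 11.2×2.24 + 23.8×2.24 + 12.5×2.24 = 106.4
T_out = 6601.8 / 106.4 = 62.047 °C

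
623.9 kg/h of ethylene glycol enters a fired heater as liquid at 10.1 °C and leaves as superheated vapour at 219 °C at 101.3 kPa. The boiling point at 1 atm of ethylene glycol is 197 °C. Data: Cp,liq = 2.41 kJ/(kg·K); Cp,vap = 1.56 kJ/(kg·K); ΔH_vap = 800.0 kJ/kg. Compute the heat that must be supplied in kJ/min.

Q = 13400 kJ/min

liquid 10.1→197 °C: 450.43 kJ/kg
vaporisation at 197 °C: 800 kJ/kg
vapour 197→219 °C: 34.32 kJ/kg
Δh = 450.43 + 800 + 34.32 = 1284.7 kJ/kg
Q = ṁ·Δh = 623.9 kg/h × 1284.7 kJ/kg = 801550 kJ/h
|Q| = 222.65 kW = 13359 kJ/min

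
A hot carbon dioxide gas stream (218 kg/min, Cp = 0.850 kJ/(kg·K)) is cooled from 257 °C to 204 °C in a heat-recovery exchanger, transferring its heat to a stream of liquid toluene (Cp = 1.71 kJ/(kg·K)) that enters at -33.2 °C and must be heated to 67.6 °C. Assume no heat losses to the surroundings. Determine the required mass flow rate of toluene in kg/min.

Heat released by hot stream: Q = 218 × 0.850 × (257 − 204) = 9820.9 kJ/min
Energy balance on cold side (adiabatic exchanger): Q = ṁ_c·Cp_c·(T_c,out − T_c,in)
ṁ_c = 9820.9 / [1.71 × (67.6 − -33.2)] = 56.976 kg/min

ṁ_c = 57.0 kg/min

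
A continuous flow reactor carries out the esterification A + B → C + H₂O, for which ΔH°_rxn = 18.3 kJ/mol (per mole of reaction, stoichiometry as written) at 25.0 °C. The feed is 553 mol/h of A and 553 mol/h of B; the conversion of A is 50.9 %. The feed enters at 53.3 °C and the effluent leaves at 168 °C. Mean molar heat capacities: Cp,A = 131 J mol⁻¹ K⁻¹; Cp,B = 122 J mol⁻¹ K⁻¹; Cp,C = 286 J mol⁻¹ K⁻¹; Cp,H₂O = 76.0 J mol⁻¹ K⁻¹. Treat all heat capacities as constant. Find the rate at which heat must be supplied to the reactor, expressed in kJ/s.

Extent of reaction ξ = 0.509 × 553 = 281.48 mol/h
Reaction term: ξ·ΔH°_rxn = 281.48 × 18.3 = 5151 kJ/h
Sensible, feed 53.3→25 °C: -3959.4 kJ/h
Outlet flows (mol/h): A 271.52, B 271.52, C 281.48, H₂O 281.48
Sensible, products 25→168 °C: 24394 kJ/h
Q = ΔH = 25586 kJ/h = 7.1072 kW
Heat supplied = 7.1072 kJ/s

Q_in = 7.11 kJ/s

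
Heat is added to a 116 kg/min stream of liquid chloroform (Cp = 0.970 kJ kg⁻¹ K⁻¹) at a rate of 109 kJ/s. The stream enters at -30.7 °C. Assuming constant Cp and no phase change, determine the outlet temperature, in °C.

T_out = 27.4 °C

Q = 109 kJ/s = 6540 kJ/min
ΔT = Q/(ṁ·Cp) = 6540/(116×0.970) = 58.123 K
T_out = -30.7 + 58.123 = 27.423 °C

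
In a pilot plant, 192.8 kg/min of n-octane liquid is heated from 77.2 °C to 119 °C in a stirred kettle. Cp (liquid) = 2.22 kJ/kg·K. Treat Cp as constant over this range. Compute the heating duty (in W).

Q = 298000 W

Q = ṁ·Cp·ΔT = 192.8 × 2.22 × (119 − 77.2) = 17891 kJ/min
Converting: 17891 / 60 s = 298.18 kW
Heating duty = 298180 W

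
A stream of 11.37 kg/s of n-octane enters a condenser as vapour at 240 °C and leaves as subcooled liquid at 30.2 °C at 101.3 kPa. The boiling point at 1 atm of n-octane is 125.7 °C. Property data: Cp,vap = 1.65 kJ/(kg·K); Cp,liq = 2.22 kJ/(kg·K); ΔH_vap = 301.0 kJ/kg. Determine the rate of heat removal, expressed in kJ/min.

vapour 240→125.7 °C: -188.59 kJ/kg
condensation at 125.7 °C: -301 kJ/kg
liquid 125.7→30.2 °C: -212.01 kJ/kg
Δh = -188.59 + -301 + -212.01 = -701.61 kJ/kg
Q = ṁ·Δh = 11.37 kg/s × -701.61 kJ/kg = -7977.2 kJ/s
|Q| = 7977.2 kW = 478630 kJ/min

Q_c = 479000 kJ/min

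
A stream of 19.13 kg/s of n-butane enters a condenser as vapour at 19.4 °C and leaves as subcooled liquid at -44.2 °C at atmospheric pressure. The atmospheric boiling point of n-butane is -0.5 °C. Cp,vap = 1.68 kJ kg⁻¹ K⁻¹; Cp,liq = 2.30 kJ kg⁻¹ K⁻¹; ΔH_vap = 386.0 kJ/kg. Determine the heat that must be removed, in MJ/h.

vapour 19.4→-0.5 °C: -33.432 kJ/kg
condensation at -0.5 °C: -386 kJ/kg
liquid -0.5→-44.2 °C: -100.51 kJ/kg
Δh = -33.432 + -386 + -100.51 = -519.94 kJ/kg
Q = ṁ·Δh = 19.13 kg/s × -519.94 kJ/kg = -9946.5 kJ/s
|Q| = 9946.5 kW = 35807 MJ/h

Q_c = 35800 MJ/h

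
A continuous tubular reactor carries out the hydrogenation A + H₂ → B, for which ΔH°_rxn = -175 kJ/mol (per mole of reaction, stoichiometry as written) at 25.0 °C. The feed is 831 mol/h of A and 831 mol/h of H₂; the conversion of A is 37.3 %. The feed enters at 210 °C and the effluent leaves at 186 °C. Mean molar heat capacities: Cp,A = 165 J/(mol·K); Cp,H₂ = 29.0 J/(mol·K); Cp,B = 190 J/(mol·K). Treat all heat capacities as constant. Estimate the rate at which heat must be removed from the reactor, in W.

Extent of reaction ξ = 0.373 × 831 = 309.96 mol/h
Reaction term: ξ·ΔH°_rxn = 309.96 × -175 = -54244 kJ/h
Sensible, feed 210→25 °C: -29825 kJ/h
Outlet flows (mol/h): A 521.04, H₂ 521.04, B 309.96
Sensible, products 25→186 °C: 25756 kJ/h
Q = ΔH = -58312 kJ/h = -16.198 kW
Heat removed = 16198 W

Q_out = 16200 W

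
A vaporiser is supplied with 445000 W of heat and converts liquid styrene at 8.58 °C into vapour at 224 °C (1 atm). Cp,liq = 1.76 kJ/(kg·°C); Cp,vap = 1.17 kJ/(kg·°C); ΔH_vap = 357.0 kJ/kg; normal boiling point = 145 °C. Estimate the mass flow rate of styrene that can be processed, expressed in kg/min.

ṁ = 38.7 kg/min

Δh = 1.76×(145−8.58) + 357.0 + 1.17×(224−145) = 689.53 kJ/kg
Q = 445000 W = 445 kJ/s = 26700 kJ/min
ṁ = Q/Δh = 26700 / 689.53 = 38.722 kg/min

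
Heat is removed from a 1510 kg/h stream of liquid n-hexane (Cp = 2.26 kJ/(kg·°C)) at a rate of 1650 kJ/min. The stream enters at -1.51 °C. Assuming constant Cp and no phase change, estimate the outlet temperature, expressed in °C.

Q = 1650 kJ/min = 99000 kJ/h
ΔT = Q/(ṁ·Cp) = 99000/(1510×2.26) = 29.01 K
T_out = -1.51 − 29.01 = -30.52 °C

T_out = -30.5 °C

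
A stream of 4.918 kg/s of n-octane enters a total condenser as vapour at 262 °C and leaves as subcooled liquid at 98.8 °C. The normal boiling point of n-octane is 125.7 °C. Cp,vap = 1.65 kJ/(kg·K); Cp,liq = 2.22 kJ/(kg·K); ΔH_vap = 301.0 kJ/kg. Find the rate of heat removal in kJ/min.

Q_c = 173000 kJ/min

vapour 262→125.7 °C: -224.9 kJ/kg
condensation at 125.7 °C: -301 kJ/kg
liquid 125.7→98.8 °C: -59.718 kJ/kg
Δh = -224.9 + -301 + -59.718 = -585.61 kJ/kg
Q = ṁ·Δh = 4.918 kg/s × -585.61 kJ/kg = -2880 kJ/s
|Q| = 2880 kW = 172800 kJ/min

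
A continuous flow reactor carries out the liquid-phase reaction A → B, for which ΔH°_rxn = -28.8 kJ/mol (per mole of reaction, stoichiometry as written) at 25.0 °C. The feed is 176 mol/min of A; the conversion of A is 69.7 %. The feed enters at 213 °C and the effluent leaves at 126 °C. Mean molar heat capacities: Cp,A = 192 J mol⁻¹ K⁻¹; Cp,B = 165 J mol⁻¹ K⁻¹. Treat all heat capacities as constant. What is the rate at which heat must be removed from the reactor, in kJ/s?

Q_out = 113 kJ/s

Extent of reaction ξ = 0.697 × 176 = 122.67 mol/min
Reaction term: ξ·ΔH°_rxn = 122.67 × -28.8 = -3533 kJ/min
Sensible, feed 213→25 °C: -6352.9 kJ/min
Outlet flows (mol/min): A 53.328, B 122.67
Sensible, products 25→126 °C: 3078.5 kJ/min
Q = ΔH = -6807.4 kJ/min = -113.46 kW
Heat removed = 113.46 kJ/s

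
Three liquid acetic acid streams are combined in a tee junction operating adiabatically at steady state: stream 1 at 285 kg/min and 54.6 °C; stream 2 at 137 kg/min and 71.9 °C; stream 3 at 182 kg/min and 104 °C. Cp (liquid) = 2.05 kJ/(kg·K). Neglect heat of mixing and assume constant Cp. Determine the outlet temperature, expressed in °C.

T_out = 73.4 °C

No heat crosses the boundary, so H_out = H_in.
Σ ṁᵢCp,ᵢTᵢ = 285×2.05×54.6 + 137×2.05×71.9 + 182×2.05×104 = 90896
Σ ṁᵢCp,ᵢ = 285×2.05 + 137×2.05 + 182×2.05 = 1238.2
T_out = 90896 / 1238.2 = 73.409 °C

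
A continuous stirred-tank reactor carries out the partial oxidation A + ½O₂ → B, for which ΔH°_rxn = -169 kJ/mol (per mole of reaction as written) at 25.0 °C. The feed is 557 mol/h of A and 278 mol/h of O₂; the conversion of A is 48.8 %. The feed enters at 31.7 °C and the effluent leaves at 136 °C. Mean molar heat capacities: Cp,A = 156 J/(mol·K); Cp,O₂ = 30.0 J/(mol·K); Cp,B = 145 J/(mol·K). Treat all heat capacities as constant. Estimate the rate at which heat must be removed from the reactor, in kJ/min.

Q_out = 613 kJ/min

Extent of reaction ξ = 0.488 × 557 = 271.82 mol/h
Reaction term: ξ·ΔH°_rxn = 271.82 × -169 = -45937 kJ/h
Sensible, feed 31.7→25 °C: -638.05 kJ/h
Outlet flows (mol/h): A 285.18, O₂ 142.09, B 271.82
Sensible, products 25→136 °C: 9786.3 kJ/h
Q = ΔH = -36789 kJ/h = -10.219 kW
Heat removed = 613.14 kJ/min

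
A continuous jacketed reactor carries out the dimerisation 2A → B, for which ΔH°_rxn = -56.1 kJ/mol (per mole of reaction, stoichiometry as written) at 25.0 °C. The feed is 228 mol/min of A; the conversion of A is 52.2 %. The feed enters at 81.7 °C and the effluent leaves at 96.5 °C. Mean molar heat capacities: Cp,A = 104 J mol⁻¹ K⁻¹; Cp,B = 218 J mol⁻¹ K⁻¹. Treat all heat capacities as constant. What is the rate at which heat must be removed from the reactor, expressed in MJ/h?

Extent of reaction ξ = 0.522 × 228 / 2 = 59.508 mol/min
Reaction term: ξ·ΔH°_rxn = 59.508 × -56.1 = -3338.4 kJ/min
Sensible, feed 81.7→25 °C: -1344.5 kJ/min
Outlet flows (mol/min): A 108.98, B 59.508
Sensible, products 25→96.5 °C: 1738 kJ/min
Q = ΔH = -2944.9 kJ/min = -49.082 kW
Heat removed = 176.69 MJ/h

Q_out = 177 MJ/h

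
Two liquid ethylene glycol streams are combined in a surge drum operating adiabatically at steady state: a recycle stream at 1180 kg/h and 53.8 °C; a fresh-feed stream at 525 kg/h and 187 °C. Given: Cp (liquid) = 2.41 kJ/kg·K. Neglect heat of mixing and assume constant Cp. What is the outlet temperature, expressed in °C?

Adiabatic, steady state ⇒ Σ ṁᵢCp,ᵢ(T_out − Tᵢ) = 0
Σ ṁᵢCp,ᵢTᵢ = 1180×2.41×53.8 + 525×2.41×187 = 389600
Σ ṁᵢCp,ᵢ = 1180×2.41 + 525×2.41 = 4109.1
T_out = 389600 / 4109.1 = 94.815 °C

T_out = 94.8 °C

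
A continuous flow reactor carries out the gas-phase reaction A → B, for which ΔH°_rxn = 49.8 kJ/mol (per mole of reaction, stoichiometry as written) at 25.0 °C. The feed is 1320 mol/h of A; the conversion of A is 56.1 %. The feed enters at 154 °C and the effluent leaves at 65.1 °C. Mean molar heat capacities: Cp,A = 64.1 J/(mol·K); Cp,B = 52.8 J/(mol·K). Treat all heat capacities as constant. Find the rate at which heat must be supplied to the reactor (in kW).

Extent of reaction ξ = 0.561 × 1320 = 740.52 mol/h
Reaction term: ξ·ΔH°_rxn = 740.52 × 49.8 = 36878 kJ/h
Sensible, feed 154→25 °C: -10915 kJ/h
Outlet flows (mol/h): A 579.48, B 740.52
Sensible, products 25→65.1 °C: 3057.4 kJ/h
Q = ΔH = 29020 kJ/h = 8.0612 kW
Heat supplied = 8.0612 kW

Q_in = 8.06 kW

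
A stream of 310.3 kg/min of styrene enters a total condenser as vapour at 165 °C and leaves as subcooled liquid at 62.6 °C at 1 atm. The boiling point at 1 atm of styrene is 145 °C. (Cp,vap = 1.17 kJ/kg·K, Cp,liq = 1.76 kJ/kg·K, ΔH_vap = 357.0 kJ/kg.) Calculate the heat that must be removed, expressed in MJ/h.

Q_c = 9780 MJ/h

vapour 165→145 °C: -23.4 kJ/kg
condensation at 145 °C: -357 kJ/kg
liquid 145→62.6 °C: -145.02 kJ/kg
Δh = -23.4 + -357 + -145.02 = -525.42 kJ/kg
Q = ṁ·Δh = 310.3 kg/min × -525.42 kJ/kg = -163040 kJ/min
|Q| = 2717.3 kW = 9782.3 MJ/h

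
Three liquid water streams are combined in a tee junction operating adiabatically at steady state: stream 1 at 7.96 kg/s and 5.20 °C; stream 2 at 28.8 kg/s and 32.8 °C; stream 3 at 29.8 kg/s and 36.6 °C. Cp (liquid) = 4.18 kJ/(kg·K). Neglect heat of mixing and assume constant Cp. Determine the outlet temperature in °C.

T_out = 31.2 °C

No heat crosses the boundary, so H_out = H_in.
Σ ṁᵢCp,ᵢTᵢ = 7.96×4.18×5.20 + 28.8×4.18×32.8 + 29.8×4.18×36.6 = 8680.7
Σ ṁᵢCp,ᵢ = 7.96×4.18 + 28.8×4.18 + 29.8×4.18 = 278.22
T_out = 8680.7 / 278.22 = 31.201 °C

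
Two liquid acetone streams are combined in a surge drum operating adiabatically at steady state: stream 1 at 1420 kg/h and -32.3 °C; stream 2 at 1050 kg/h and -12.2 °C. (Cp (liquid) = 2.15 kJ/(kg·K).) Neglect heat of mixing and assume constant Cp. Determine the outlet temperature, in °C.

Adiabatic, steady state ⇒ Σ ṁᵢCp,ᵢ(T_out − Tᵢ) = 0
Σ ṁᵢCp,ᵢTᵢ = 1420×2.15×-32.3 + 1050×2.15×-12.2 = -126150
Σ ṁᵢCp,ᵢ = 1420×2.15 + 1050×2.15 = 5310.5
T_out = -126150 / 5310.5 = -23.755 °C

T_out = -23.8 °C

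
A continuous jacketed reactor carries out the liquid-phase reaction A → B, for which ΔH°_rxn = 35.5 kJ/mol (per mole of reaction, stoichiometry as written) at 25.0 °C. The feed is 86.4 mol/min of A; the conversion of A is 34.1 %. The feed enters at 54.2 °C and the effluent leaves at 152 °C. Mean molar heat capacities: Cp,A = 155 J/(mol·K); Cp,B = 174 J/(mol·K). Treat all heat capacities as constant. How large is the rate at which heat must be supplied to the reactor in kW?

Extent of reaction ξ = 0.341 × 86.4 = 29.462 mol/min
Reaction term: ξ·ΔH°_rxn = 29.462 × 35.5 = 1045.9 kJ/min
Sensible, feed 54.2→25 °C: -391.05 kJ/min
Outlet flows (mol/min): A 56.938, B 29.462
Sensible, products 25→152 °C: 1771.9 kJ/min
Q = ΔH = 2426.7 kJ/min = 40.446 kW
Heat supplied = 40.446 kW

Q_in = 40.4 kW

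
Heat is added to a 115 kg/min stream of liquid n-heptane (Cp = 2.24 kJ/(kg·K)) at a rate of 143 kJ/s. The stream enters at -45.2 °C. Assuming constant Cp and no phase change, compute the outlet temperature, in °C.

Q = 143 kJ/s = 8580 kJ/min
ΔT = Q/(ṁ·Cp) = 8580/(115×2.24) = 33.307 K
T_out = -45.2 + 33.307 = -11.893 °C

T_out = -11.9 °C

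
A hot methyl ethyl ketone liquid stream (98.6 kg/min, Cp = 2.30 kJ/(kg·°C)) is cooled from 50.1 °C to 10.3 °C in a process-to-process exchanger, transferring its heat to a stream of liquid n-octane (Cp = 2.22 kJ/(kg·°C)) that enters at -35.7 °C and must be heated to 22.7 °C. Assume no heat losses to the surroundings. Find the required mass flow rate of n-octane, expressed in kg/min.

ṁ_c = 69.6 kg/min

Heat released by hot stream: Q = 98.6 × 2.30 × (50.1 − 10.3) = 9025.8 kJ/min
Energy balance on cold side (adiabatic exchanger): Q = ṁ_c·Cp_c·(T_c,out − T_c,in)
ṁ_c = 9025.8 / [2.22 × (22.7 − -35.7)] = 69.618 kg/min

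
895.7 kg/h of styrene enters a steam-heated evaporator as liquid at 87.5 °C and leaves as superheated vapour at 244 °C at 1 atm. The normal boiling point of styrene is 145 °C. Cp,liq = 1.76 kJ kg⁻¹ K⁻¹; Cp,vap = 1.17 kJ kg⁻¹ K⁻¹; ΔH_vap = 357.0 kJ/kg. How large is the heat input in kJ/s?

Q = 143 kJ/s

liquid 87.5→145 °C: 101.2 kJ/kg
vaporisation at 145 °C: 357 kJ/kg
vapour 145→244 °C: 115.83 kJ/kg
Δh = 101.2 + 357 + 115.83 = 574.03 kJ/kg
Q = ṁ·Δh = 895.7 kg/h × 574.03 kJ/kg = 514160 kJ/h
|Q| = 142.82 kW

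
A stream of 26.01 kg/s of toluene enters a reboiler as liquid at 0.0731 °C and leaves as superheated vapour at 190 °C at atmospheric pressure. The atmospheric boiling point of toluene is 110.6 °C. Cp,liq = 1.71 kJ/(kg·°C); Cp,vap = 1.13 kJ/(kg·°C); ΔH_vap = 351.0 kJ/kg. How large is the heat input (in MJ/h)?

liquid 0.0731→110.6 °C: 189 kJ/kg
vaporisation at 110.6 °C: 351 kJ/kg
vapour 110.6→190 °C: 89.722 kJ/kg
Δh = 189 + 351 + 89.722 = 629.72 kJ/kg
Q = ṁ·Δh = 26.01 kg/s × 629.72 kJ/kg = 16379 kJ/s
|Q| = 16379 kW = 58965 MJ/h

Q = 59000 MJ/h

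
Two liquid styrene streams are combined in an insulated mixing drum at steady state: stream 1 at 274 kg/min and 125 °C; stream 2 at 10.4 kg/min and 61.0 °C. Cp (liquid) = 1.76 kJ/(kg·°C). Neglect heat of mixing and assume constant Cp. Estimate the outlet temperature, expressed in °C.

Energy balance with Q = 0: Σ ṁᵢCp,ᵢ(T_out − Tᵢ) = 0
T_out = Σ ṁᵢCp,ᵢTᵢ / Σ ṁᵢCp,ᵢ
      = 61397 / 500.54 = 122.66 °C

T_out = 123 °C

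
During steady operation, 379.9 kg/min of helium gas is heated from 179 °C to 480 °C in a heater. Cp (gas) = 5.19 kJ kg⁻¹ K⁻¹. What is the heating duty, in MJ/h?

Q = 35600 MJ/h

Q = ṁ·Cp·ΔT = 379.9 × 5.19 × (480 − 179) = 593480 kJ/min
Converting: 593480 / 60 s = 9891.3 kW
Heating duty = 35609 MJ/h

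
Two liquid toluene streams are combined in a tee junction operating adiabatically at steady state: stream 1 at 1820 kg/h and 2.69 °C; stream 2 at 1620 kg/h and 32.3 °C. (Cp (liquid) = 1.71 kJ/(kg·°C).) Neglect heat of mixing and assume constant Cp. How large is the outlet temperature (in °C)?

Adiabatic, steady state ⇒ Σ ṁᵢCp,ᵢ(T_out − Tᵢ) = 0
T_out = Σ ṁᵢCp,ᵢTᵢ / Σ ṁᵢCp,ᵢ
      = 97849 / 5882.4 = 16.634 °C

T_out = 16.6 °C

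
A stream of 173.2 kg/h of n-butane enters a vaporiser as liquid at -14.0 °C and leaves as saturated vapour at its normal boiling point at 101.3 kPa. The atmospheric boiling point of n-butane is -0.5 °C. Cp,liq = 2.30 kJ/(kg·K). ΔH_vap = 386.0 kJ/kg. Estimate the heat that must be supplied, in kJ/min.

liquid -14.0→-0.5 °C: 31.05 kJ/kg
vaporisation at -0.5 °C: 386 kJ/kg
Δh = 31.05 + 386 = 417.05 kJ/kg
Q = ṁ·Δh = 173.2 kg/h × 417.05 kJ/kg = 72233 kJ/h
|Q| = 20.065 kW = 1203.9 kJ/min

Q = 1200 kJ/min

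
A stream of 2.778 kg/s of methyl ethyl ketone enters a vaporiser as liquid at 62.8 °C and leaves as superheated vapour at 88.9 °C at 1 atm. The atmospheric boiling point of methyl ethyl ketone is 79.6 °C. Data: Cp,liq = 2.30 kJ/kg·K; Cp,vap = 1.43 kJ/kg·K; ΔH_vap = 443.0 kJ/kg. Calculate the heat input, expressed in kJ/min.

Q = 82500 kJ/min

liquid 62.8→79.6 °C: 38.64 kJ/kg
vaporisation at 79.6 °C: 443 kJ/kg
vapour 79.6→88.9 °C: 13.299 kJ/kg
Δh = 38.64 + 443 + 13.299 = 494.94 kJ/kg
Q = ṁ·Δh = 2.778 kg/s × 494.94 kJ/kg = 1374.9 kJ/s
|Q| = 1374.9 kW = 82496 kJ/min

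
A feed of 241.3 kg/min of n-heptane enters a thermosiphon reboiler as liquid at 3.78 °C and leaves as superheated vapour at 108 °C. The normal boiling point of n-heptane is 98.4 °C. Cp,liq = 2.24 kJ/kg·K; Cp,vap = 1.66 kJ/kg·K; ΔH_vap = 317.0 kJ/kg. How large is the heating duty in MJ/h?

liquid 3.78→98.4 °C: 211.95 kJ/kg
vaporisation at 98.4 °C: 317 kJ/kg
vapour 98.4→108 °C: 15.936 kJ/kg
Δh = 211.95 + 317 + 15.936 = 544.88 kJ/kg
Q = ṁ·Δh = 241.3 kg/min × 544.88 kJ/kg = 131480 kJ/min
|Q| = 2191.3 kW = 7888.8 MJ/h

Q = 7890 MJ/h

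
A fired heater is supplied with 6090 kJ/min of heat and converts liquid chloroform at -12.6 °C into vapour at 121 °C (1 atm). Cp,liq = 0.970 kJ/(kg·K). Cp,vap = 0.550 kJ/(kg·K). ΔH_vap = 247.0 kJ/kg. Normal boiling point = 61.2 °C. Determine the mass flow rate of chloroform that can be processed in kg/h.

ṁ = 1040 kg/h

Δh = 0.970×(61.2−-12.6) + 247.0 + 0.550×(121−61.2) = 351.48 kJ/kg
Q = 6090 kJ/min = 101.5 kJ/s = 365400 kJ/h
ṁ = Q/Δh = 365400 / 351.48 = 1039.6 kg/h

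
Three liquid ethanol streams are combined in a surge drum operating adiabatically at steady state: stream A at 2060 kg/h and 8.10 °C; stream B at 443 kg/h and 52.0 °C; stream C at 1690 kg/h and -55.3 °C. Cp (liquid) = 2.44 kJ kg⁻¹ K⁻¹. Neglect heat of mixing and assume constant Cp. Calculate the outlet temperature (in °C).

T_out = -12.8 °C

Energy balance with Q = 0: Σ ṁᵢCp,ᵢ(T_out − Tᵢ) = 0
Σ ṁᵢCp,ᵢTᵢ = 2060×2.44×8.10 + 443×2.44×52.0 + 1690×2.44×-55.3 = -131110
Σ ṁᵢCp,ᵢ = 2060×2.44 + 443×2.44 + 1690×2.44 = 10231
T_out = -131110 / 10231 = -12.815 °C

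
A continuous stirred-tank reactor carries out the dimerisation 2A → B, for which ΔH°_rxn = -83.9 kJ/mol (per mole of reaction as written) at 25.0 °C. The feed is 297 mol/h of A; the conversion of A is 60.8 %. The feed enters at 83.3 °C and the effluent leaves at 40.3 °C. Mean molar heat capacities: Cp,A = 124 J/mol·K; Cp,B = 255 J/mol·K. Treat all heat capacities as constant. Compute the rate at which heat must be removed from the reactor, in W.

Extent of reaction ξ = 0.608 × 297 / 2 = 90.288 mol/h
Reaction term: ξ·ΔH°_rxn = 90.288 × -83.9 = -7575.2 kJ/h
Sensible, feed 83.3→25 °C: -2147.1 kJ/h
Outlet flows (mol/h): A 116.42, B 90.288
Sensible, products 25→40.3 °C: 573.14 kJ/h
Q = ΔH = -9149.1 kJ/h = -2.5414 kW
Heat removed = 2541.4 W

Q_out = 2540 W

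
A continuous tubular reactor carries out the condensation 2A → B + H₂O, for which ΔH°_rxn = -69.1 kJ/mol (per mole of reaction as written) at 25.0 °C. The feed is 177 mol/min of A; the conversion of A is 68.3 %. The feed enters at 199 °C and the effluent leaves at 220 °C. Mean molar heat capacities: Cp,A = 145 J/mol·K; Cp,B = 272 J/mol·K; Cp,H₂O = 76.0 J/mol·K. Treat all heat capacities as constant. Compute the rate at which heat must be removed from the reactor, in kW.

Extent of reaction ξ = 0.683 × 177 / 2 = 60.446 mol/min
Reaction term: ξ·ΔH°_rxn = 60.446 × -69.1 = -4176.8 kJ/min
Sensible, feed 199→25 °C: -4465.7 kJ/min
Outlet flows (mol/min): A 56.109, B 60.446, H₂O 60.446
Sensible, products 25→220 °C: 5688.3 kJ/min
Q = ΔH = -2954.2 kJ/min = -49.236 kW
Heat removed = 49.236 kW

Q_out = 49.2 kW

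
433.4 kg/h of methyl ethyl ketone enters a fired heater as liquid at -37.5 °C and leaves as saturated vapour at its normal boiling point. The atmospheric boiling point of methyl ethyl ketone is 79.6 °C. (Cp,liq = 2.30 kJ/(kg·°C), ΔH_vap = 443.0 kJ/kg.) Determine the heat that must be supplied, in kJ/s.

Q = 85.8 kJ/s

liquid -37.5→79.6 °C: 269.33 kJ/kg
vaporisation at 79.6 °C: 443 kJ/kg
Δh = 269.33 + 443 = 712.33 kJ/kg
Q = ṁ·Δh = 433.4 kg/h × 712.33 kJ/kg = 308720 kJ/h
|Q| = 85.757 kW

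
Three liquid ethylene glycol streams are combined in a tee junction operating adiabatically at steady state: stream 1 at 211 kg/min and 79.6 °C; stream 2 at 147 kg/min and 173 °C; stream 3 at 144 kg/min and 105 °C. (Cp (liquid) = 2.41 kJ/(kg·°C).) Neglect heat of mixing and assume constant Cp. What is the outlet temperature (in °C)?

Adiabatic, steady state ⇒ Σ ṁᵢCp,ᵢ(T_out − Tᵢ) = 0
Σ ṁᵢCp,ᵢTᵢ = 211×2.41×79.6 + 147×2.41×173 + 144×2.41×105 = 138210
Σ ṁᵢCp,ᵢ = 211×2.41 + 147×2.41 + 144×2.41 = 1209.8
T_out = 138210 / 1209.8 = 114.24 °C

T_out = 114 °C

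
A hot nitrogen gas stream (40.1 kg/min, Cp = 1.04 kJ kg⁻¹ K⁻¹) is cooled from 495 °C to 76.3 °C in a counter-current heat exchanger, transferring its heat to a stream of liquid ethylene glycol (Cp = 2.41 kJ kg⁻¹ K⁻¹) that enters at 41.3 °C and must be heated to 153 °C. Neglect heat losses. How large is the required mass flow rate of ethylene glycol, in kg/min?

Heat released by hot stream: Q = 40.1 × 1.04 × (495 − 76.3) = 17461 kJ/min
Energy balance on cold side (adiabatic exchanger): Q = ṁ_c·Cp_c·(T_c,out − T_c,in)
ṁ_c = 17461 / [2.41 × (153 − 41.3)] = 64.865 kg/min

ṁ_c = 64.9 kg/min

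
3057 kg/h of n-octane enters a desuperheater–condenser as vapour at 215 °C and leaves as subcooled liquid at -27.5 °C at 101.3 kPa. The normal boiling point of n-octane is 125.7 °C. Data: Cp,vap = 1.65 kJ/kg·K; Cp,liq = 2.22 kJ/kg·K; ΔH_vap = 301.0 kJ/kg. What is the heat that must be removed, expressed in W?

Q_c = 670000 W

vapour 215→125.7 °C: -147.34 kJ/kg
condensation at 125.7 °C: -301 kJ/kg
liquid 125.7→-27.5 °C: -340.1 kJ/kg
Δh = -147.34 + -301 + -340.1 = -788.45 kJ/kg
Q = ṁ·Δh = 3057 kg/h × -788.45 kJ/kg = -2.4103e+06 kJ/h
|Q| = 669.52 kW = 669520 W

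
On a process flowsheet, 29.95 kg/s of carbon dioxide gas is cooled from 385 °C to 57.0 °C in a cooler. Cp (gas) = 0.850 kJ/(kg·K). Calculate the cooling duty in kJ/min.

Q = ṁ·Cp·ΔT = 29.95 × 0.850 × (57.0 − 385) = -8350.1 kJ/s
Cooling duty = 501000 kJ/min

Q_c = 501000 kJ/min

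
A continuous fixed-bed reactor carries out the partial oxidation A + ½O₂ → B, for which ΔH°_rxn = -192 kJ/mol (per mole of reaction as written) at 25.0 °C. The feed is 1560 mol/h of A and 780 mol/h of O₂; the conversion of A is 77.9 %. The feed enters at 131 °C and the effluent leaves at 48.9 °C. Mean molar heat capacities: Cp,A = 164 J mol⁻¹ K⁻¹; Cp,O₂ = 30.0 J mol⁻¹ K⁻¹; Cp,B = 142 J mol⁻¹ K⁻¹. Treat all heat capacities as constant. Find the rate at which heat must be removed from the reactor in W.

Extent of reaction ξ = 0.779 × 1560 = 1215.2 mol/h
Reaction term: ξ·ΔH°_rxn = 1215.2 × -192 = -233330 kJ/h
Sensible, feed 131→25 °C: -29599 kJ/h
Outlet flows (mol/h): A 344.76, O₂ 172.38, B 1215.2
Sensible, products 25→48.9 °C: 5599.2 kJ/h
Q = ΔH = -257330 kJ/h = -71.48 kW
Heat removed = 71480 W

Q_out = 71500 W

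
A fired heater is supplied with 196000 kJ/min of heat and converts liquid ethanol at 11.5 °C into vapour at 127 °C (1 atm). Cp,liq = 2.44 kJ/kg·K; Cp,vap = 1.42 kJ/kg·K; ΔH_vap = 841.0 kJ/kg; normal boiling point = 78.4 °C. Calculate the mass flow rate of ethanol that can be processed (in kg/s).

ṁ = 3.04 kg/s

Δh = 2.44×(78.4−11.5) + 841.0 + 1.42×(127−78.4) = 1073.2 kJ/kg
Q = 196000 kJ/min = 3266.7 kJ/s = 3266.7 kJ/s
ṁ = Q/Δh = 3266.7 / 1073.2 = 3.0437 kg/s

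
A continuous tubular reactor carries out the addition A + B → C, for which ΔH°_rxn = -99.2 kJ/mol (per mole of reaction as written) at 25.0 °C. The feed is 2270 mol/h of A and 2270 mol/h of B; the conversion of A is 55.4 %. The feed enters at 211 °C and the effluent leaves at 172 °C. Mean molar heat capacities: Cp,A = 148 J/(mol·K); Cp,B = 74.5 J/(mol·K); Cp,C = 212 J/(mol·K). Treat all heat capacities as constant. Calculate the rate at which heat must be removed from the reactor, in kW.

Q_out = 40.7 kW

Extent of reaction ξ = 0.554 × 2270 = 1257.6 mol/h
Reaction term: ξ·ΔH°_rxn = 1257.6 × -99.2 = -124750 kJ/h
Sensible, feed 211→25 °C: -93944 kJ/h
Outlet flows (mol/h): A 1012.4, B 1012.4, C 1257.6
Sensible, products 25→172 °C: 72305 kJ/h
Q = ΔH = -146390 kJ/h = -40.664 kW
Heat removed = 40.664 kW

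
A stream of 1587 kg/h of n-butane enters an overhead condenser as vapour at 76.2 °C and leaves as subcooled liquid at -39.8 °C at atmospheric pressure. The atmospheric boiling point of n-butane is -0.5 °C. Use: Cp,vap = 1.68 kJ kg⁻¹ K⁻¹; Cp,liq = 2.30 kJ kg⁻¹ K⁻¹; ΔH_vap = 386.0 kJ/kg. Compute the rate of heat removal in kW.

vapour 76.2→-0.5 °C: -128.86 kJ/kg
condensation at -0.5 °C: -386 kJ/kg
liquid -0.5→-39.8 °C: -90.39 kJ/kg
Δh = -128.86 + -386 + -90.39 = -605.25 kJ/kg
Q = ṁ·Δh = 1587 kg/h × -605.25 kJ/kg = -960530 kJ/h
|Q| = 266.81 kW

Q_c = 267 kW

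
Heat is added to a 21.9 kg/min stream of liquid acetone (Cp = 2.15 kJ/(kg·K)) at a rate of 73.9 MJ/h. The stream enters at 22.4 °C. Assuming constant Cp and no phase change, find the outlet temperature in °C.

Q = 73.9 MJ/h = 1231.7 kJ/min
ΔT = Q/(ṁ·Cp) = 1231.7/(21.9×2.15) = 26.158 K
T_out = 22.4 + 26.158 = 48.558 °C

T_out = 48.6 °C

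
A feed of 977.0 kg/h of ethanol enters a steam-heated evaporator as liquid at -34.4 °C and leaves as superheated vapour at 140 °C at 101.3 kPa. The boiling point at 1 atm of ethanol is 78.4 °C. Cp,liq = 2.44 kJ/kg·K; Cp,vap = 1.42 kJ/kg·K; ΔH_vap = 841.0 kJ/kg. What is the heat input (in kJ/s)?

liquid -34.4→78.4 °C: 275.23 kJ/kg
vaporisation at 78.4 °C: 841 kJ/kg
vapour 78.4→140 °C: 87.472 kJ/kg
Δh = 275.23 + 841 + 87.472 = 1203.7 kJ/kg
Q = ṁ·Δh = 977.0 kg/h × 1203.7 kJ/kg = 1.176e+06 kJ/h
|Q| = 326.67 kW

Q = 327 kJ/s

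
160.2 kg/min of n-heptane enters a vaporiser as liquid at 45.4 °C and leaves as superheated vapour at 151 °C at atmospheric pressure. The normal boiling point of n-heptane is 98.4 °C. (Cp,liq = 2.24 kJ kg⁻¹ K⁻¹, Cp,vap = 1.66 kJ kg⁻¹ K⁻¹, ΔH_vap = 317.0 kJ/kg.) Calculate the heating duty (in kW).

Q = 1400 kW

liquid 45.4→98.4 °C: 118.72 kJ/kg
vaporisation at 98.4 °C: 317 kJ/kg
vapour 98.4→151 °C: 87.316 kJ/kg
Δh = 118.72 + 317 + 87.316 = 523.04 kJ/kg
Q = ṁ·Δh = 160.2 kg/min × 523.04 kJ/kg = 83790 kJ/min
|Q| = 1396.5 kW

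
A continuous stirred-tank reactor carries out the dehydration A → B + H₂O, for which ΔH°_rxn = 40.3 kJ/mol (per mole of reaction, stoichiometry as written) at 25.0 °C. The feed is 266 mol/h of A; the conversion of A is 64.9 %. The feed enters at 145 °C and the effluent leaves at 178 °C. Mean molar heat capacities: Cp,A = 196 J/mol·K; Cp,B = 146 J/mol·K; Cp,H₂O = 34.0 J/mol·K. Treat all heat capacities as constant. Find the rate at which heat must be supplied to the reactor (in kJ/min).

Q_in = 138 kJ/min

Extent of reaction ξ = 0.649 × 266 = 172.63 mol/h
Reaction term: ξ·ΔH°_rxn = 172.63 × 40.3 = 6957.2 kJ/h
Sensible, feed 145→25 °C: -6256.3 kJ/h
Outlet flows (mol/h): A 93.366, B 172.63, H₂O 172.63
Sensible, products 25→178 °C: 7554.2 kJ/h
Q = ΔH = 8255 kJ/h = 2.2931 kW
Heat supplied = 137.58 kJ/min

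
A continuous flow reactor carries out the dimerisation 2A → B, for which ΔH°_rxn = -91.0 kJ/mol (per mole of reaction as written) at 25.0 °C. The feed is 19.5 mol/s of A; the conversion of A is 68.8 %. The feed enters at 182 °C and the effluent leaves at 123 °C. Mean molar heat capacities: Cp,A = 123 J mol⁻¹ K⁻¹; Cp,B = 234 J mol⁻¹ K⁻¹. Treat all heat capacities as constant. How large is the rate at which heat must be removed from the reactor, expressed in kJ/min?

Q_out = 45600 kJ/min

Extent of reaction ξ = 0.688 × 19.5 / 2 = 6.708 mol/s
Reaction term: ξ·ΔH°_rxn = 6.708 × -91.0 = -610.43 kJ/s
Sensible, feed 182→25 °C: -376.56 kJ/s
Outlet flows (mol/s): A 6.084, B 6.708
Sensible, products 25→123 °C: 227.16 kJ/s
Q = ΔH = -759.83 kJ/s = -759.83 kW
Heat removed = 45590 kJ/min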